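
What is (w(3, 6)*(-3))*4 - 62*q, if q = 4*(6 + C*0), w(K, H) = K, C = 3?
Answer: -1524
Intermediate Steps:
q = 24 (q = 4*(6 + 3*0) = 4*(6 + 0) = 4*6 = 24)
(w(3, 6)*(-3))*4 - 62*q = (3*(-3))*4 - 62*24 = -9*4 - 1488 = -36 - 1488 = -1524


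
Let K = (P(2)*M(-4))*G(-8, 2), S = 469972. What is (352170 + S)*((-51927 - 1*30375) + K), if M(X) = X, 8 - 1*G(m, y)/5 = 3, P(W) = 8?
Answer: -68321644484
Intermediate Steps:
G(m, y) = 25 (G(m, y) = 40 - 5*3 = 40 - 15 = 25)
K = -800 (K = (8*(-4))*25 = -32*25 = -800)
(352170 + S)*((-51927 - 1*30375) + K) = (352170 + 469972)*((-51927 - 1*30375) - 800) = 822142*((-51927 - 30375) - 800) = 822142*(-82302 - 800) = 822142*(-83102) = -68321644484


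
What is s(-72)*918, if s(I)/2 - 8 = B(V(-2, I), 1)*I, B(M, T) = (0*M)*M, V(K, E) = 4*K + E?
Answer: 14688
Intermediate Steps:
V(K, E) = E + 4*K
B(M, T) = 0 (B(M, T) = 0*M = 0)
s(I) = 16 (s(I) = 16 + 2*(0*I) = 16 + 2*0 = 16 + 0 = 16)
s(-72)*918 = 16*918 = 14688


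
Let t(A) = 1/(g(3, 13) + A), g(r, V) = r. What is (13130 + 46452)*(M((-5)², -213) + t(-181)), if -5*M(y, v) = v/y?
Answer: 1125772099/11125 ≈ 1.0119e+5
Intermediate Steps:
M(y, v) = -v/(5*y)
t(A) = 1/(3 + A)
(13130 + 46452)*(M((-5)², -213) + t(-181)) = (13130 + 46452)*(-⅕*(-213)/(-5)² + 1/(3 - 181)) = 59582*(-⅕*(-213)/25 + 1/(-178)) = 59582*(-⅕*(-213)*1/25 - 1/178) = 59582*(213/125 - 1/178) = 59582*(37789/22250) = 1125772099/11125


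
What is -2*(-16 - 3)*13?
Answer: 494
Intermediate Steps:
-2*(-16 - 3)*13 = -2*(-19)*13 = 38*13 = 494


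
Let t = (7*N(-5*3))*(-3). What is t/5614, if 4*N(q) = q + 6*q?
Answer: 315/3208 ≈ 0.098192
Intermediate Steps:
N(q) = 7*q/4 (N(q) = (q + 6*q)/4 = (7*q)/4 = 7*q/4)
t = 2205/4 (t = (7*(7*(-5*3)/4))*(-3) = (7*((7/4)*(-15)))*(-3) = (7*(-105/4))*(-3) = -735/4*(-3) = 2205/4 ≈ 551.25)
t/5614 = (2205/4)/5614 = (2205/4)*(1/5614) = 315/3208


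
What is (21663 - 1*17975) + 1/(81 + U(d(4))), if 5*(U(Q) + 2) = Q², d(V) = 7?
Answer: 1637477/444 ≈ 3688.0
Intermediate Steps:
U(Q) = -2 + Q²/5
(21663 - 1*17975) + 1/(81 + U(d(4))) = (21663 - 1*17975) + 1/(81 + (-2 + (⅕)*7²)) = (21663 - 17975) + 1/(81 + (-2 + (⅕)*49)) = 3688 + 1/(81 + (-2 + 49/5)) = 3688 + 1/(81 + 39/5) = 3688 + 1/(444/5) = 3688 + 5/444 = 1637477/444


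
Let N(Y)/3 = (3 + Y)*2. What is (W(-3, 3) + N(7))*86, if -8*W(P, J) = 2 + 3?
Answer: 20425/4 ≈ 5106.3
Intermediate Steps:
N(Y) = 18 + 6*Y (N(Y) = 3*((3 + Y)*2) = 3*(6 + 2*Y) = 18 + 6*Y)
W(P, J) = -5/8 (W(P, J) = -(2 + 3)/8 = -⅛*5 = -5/8)
(W(-3, 3) + N(7))*86 = (-5/8 + (18 + 6*7))*86 = (-5/8 + (18 + 42))*86 = (-5/8 + 60)*86 = (475/8)*86 = 20425/4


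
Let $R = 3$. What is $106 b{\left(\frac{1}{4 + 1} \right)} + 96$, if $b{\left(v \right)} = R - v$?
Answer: $\frac{1964}{5} \approx 392.8$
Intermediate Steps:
$b{\left(v \right)} = 3 - v$
$106 b{\left(\frac{1}{4 + 1} \right)} + 96 = 106 \left(3 - \frac{1}{4 + 1}\right) + 96 = 106 \left(3 - \frac{1}{5}\right) + 96 = 106 \cdot \frac{14}{5} + 96 = \frac{1484}{5} + 96 = \frac{1964}{5}$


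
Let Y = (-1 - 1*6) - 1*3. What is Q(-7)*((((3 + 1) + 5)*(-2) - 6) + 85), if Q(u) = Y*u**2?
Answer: -29890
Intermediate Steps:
Y = -10 (Y = (-1 - 6) - 3 = -7 - 3 = -10)
Q(u) = -10*u**2
Q(-7)*((((3 + 1) + 5)*(-2) - 6) + 85) = (-10*(-7)**2)*((((3 + 1) + 5)*(-2) - 6) + 85) = (-10*49)*(((4 + 5)*(-2) - 6) + 85) = -490*((9*(-2) - 6) + 85) = -490*((-18 - 6) + 85) = -490*(-24 + 85) = -490*61 = -29890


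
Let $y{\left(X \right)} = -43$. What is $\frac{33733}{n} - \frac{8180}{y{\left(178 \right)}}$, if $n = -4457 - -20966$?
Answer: $\frac{136494139}{709887} \approx 192.28$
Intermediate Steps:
$n = 16509$ ($n = -4457 + 20966 = 16509$)
$\frac{33733}{n} - \frac{8180}{y{\left(178 \right)}} = \frac{33733}{16509} - \frac{8180}{-43} = 33733 \cdot \frac{1}{16509} - - \frac{8180}{43} = \frac{33733}{16509} + \frac{8180}{43} = \frac{136494139}{709887}$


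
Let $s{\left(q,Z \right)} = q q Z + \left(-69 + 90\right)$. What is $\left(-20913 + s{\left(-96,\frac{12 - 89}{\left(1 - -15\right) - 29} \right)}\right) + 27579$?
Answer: $\frac{796563}{13} \approx 61274.0$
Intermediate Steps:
$s{\left(q,Z \right)} = 21 + Z q^{2}$ ($s{\left(q,Z \right)} = q^{2} Z + 21 = Z q^{2} + 21 = 21 + Z q^{2}$)
$\left(-20913 + s{\left(-96,\frac{12 - 89}{\left(1 - -15\right) - 29} \right)}\right) + 27579 = \left(-20913 + \left(21 + \frac{12 - 89}{\left(1 - -15\right) - 29} \left(-96\right)^{2}\right)\right) + 27579 = \left(-20913 + \left(21 + - \frac{77}{\left(1 + 15\right) - 29} \cdot 9216\right)\right) + 27579 = \left(-20913 + \left(21 + - \frac{77}{16 - 29} \cdot 9216\right)\right) + 27579 = \left(-20913 + \left(21 + - \frac{77}{-13} \cdot 9216\right)\right) + 27579 = \left(-20913 + \left(21 + \left(-77\right) \left(- \frac{1}{13}\right) 9216\right)\right) + 27579 = \left(-20913 + \left(21 + \frac{77}{13} \cdot 9216\right)\right) + 27579 = \left(-20913 + \left(21 + \frac{709632}{13}\right)\right) + 27579 = \left(-20913 + \frac{709905}{13}\right) + 27579 = \frac{438036}{13} + 27579 = \frac{796563}{13}$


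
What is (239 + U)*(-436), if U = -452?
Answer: 92868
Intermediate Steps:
(239 + U)*(-436) = (239 - 452)*(-436) = -213*(-436) = 92868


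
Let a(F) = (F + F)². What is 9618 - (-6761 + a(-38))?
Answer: 10603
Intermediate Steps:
a(F) = 4*F² (a(F) = (2*F)² = 4*F²)
9618 - (-6761 + a(-38)) = 9618 - (-6761 + 4*(-38)²) = 9618 - (-6761 + 4*1444) = 9618 - (-6761 + 5776) = 9618 - 1*(-985) = 9618 + 985 = 10603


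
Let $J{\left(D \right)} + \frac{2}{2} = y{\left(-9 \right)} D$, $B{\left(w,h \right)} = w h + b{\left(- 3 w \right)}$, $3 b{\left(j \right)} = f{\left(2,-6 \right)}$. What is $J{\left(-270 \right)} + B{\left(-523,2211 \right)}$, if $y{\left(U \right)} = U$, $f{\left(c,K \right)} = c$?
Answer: $- \frac{3461770}{3} \approx -1.1539 \cdot 10^{6}$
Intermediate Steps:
$b{\left(j \right)} = \frac{2}{3}$ ($b{\left(j \right)} = \frac{1}{3} \cdot 2 = \frac{2}{3}$)
$B{\left(w,h \right)} = \frac{2}{3} + h w$ ($B{\left(w,h \right)} = w h + \frac{2}{3} = h w + \frac{2}{3} = \frac{2}{3} + h w$)
$J{\left(D \right)} = -1 - 9 D$
$J{\left(-270 \right)} + B{\left(-523,2211 \right)} = \left(-1 - -2430\right) + \left(\frac{2}{3} + 2211 \left(-523\right)\right) = \left(-1 + 2430\right) + \left(\frac{2}{3} - 1156353\right) = 2429 - \frac{3469057}{3} = - \frac{3461770}{3}$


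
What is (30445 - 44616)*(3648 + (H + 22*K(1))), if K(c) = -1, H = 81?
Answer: -52531897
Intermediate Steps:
(30445 - 44616)*(3648 + (H + 22*K(1))) = (30445 - 44616)*(3648 + (81 + 22*(-1))) = -14171*(3648 + (81 - 22)) = -14171*(3648 + 59) = -14171*3707 = -52531897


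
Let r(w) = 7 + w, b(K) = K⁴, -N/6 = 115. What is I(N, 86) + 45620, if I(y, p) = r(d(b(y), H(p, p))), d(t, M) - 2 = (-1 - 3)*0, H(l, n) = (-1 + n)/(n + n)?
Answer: 45629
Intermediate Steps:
N = -690 (N = -6*115 = -690)
H(l, n) = (-1 + n)/(2*n) (H(l, n) = (-1 + n)/((2*n)) = (-1 + n)*(1/(2*n)) = (-1 + n)/(2*n))
d(t, M) = 2 (d(t, M) = 2 + (-1 - 3)*0 = 2 - 4*0 = 2 + 0 = 2)
I(y, p) = 9 (I(y, p) = 7 + 2 = 9)
I(N, 86) + 45620 = 9 + 45620 = 45629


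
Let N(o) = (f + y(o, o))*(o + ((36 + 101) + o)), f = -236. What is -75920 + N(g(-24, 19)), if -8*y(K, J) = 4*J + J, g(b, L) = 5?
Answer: -888571/8 ≈ -1.1107e+5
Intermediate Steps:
y(K, J) = -5*J/8 (y(K, J) = -(4*J + J)/8 = -5*J/8)
N(o) = (-236 - 5*o/8)*(137 + 2*o) (N(o) = (-236 - 5*o/8)*(o + ((36 + 101) + o)) = (-236 - 5*o/8)*(o + (137 + o)) = (-236 - 5*o/8)*(137 + 2*o))
-75920 + N(g(-24, 19)) = -75920 + (-32332 - 4461/8*5 - 5/4*5²) = -75920 + (-32332 - 22305/8 - 5/4*25) = -75920 + (-32332 - 22305/8 - 125/4) = -75920 - 281211/8 = -888571/8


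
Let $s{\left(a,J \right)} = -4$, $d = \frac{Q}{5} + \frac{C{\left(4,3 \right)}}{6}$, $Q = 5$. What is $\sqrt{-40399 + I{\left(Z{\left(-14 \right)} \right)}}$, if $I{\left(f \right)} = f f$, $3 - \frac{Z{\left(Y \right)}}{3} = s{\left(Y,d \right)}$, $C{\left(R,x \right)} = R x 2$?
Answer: $i \sqrt{39958} \approx 199.9 i$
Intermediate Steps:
$C{\left(R,x \right)} = 2 R x$
$d = 5$ ($d = \frac{5}{5} + \frac{2 \cdot 4 \cdot 3}{6} = 5 \cdot \frac{1}{5} + 24 \cdot \frac{1}{6} = 1 + 4 = 5$)
$Z{\left(Y \right)} = 21$ ($Z{\left(Y \right)} = 9 - -12 = 9 + 12 = 21$)
$I{\left(f \right)} = f^{2}$
$\sqrt{-40399 + I{\left(Z{\left(-14 \right)} \right)}} = \sqrt{-40399 + 21^{2}} = \sqrt{-40399 + 441} = \sqrt{-39958} = i \sqrt{39958}$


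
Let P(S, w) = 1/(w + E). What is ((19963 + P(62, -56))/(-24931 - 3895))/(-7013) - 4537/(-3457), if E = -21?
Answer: 497384283036/378957041771 ≈ 1.3125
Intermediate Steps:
P(S, w) = 1/(-21 + w) (P(S, w) = 1/(w - 21) = 1/(-21 + w))
((19963 + P(62, -56))/(-24931 - 3895))/(-7013) - 4537/(-3457) = ((19963 + 1/(-21 - 56))/(-24931 - 3895))/(-7013) - 4537/(-3457) = ((19963 + 1/(-77))/(-28826))*(-1/7013) - 4537*(-1/3457) = ((19963 - 1/77)*(-1/28826))*(-1/7013) + 4537/3457 = ((1537150/77)*(-1/28826))*(-1/7013) + 4537/3457 = -10825/15631*(-1/7013) + 4537/3457 = 10825/109620203 + 4537/3457 = 497384283036/378957041771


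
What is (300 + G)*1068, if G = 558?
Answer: 916344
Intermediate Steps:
(300 + G)*1068 = (300 + 558)*1068 = 858*1068 = 916344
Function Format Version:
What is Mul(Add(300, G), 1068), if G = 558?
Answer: 916344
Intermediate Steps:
Mul(Add(300, G), 1068) = Mul(Add(300, 558), 1068) = Mul(858, 1068) = 916344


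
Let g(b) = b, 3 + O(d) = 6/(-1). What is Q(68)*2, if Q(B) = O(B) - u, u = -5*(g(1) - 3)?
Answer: -38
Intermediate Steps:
O(d) = -9 (O(d) = -3 + 6/(-1) = -3 + 6*(-1) = -3 - 6 = -9)
u = 10 (u = -5*(1 - 3) = -5*(-2) = 10)
Q(B) = -19 (Q(B) = -9 - 1*10 = -9 - 10 = -19)
Q(68)*2 = -19*2 = -38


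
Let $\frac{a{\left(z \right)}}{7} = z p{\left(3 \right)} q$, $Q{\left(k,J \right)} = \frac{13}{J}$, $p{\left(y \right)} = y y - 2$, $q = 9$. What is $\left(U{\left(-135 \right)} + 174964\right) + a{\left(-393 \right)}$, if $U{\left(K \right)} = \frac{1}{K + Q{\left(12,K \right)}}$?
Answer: $\frac{30110803}{18238} \approx 1651.0$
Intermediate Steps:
$p{\left(y \right)} = -2 + y^{2}$ ($p{\left(y \right)} = y^{2} - 2 = -2 + y^{2}$)
$U{\left(K \right)} = \frac{1}{K + \frac{13}{K}}$
$a{\left(z \right)} = 441 z$ ($a{\left(z \right)} = 7 z \left(-2 + 3^{2}\right) 9 = 7 z \left(-2 + 9\right) 9 = 7 z 7 \cdot 9 = 7 \cdot 7 z 9 = 7 \cdot 63 z = 441 z$)
$\left(U{\left(-135 \right)} + 174964\right) + a{\left(-393 \right)} = \left(- \frac{135}{13 + \left(-135\right)^{2}} + 174964\right) + 441 \left(-393\right) = \left(- \frac{135}{13 + 18225} + 174964\right) - 173313 = \left(- \frac{135}{18238} + 174964\right) - 173313 = \frac{3190993297}{18238} - 173313 = \frac{30110803}{18238}$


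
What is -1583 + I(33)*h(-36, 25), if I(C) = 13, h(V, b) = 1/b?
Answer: -39562/25 ≈ -1582.5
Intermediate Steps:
-1583 + I(33)*h(-36, 25) = -1583 + 13/25 = -39562/25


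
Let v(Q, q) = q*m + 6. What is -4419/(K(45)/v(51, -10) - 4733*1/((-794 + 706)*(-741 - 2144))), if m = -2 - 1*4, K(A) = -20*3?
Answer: 373965240/78511 ≈ 4763.2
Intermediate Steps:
K(A) = -60
m = -6 (m = -2 - 4 = -6)
v(Q, q) = 6 - 6*q (v(Q, q) = q*(-6) + 6 = -6*q + 6 = 6 - 6*q)
-4419/(K(45)/v(51, -10) - 4733*1/((-794 + 706)*(-741 - 2144))) = -4419/(-60/(6 - 6*(-10)) - 4733*1/((-794 + 706)*(-741 - 2144))) = -4419/(-60/(6 + 60) - 4733/((-2885*(-88)))) = -4419/(-60/66 - 4733/253880) = -4419/(-60*1/66 - 4733*1/253880) = -4419/(-10/11 - 4733/253880) = -4419/(-235533/253880) = -4419*(-253880/235533) = 373965240/78511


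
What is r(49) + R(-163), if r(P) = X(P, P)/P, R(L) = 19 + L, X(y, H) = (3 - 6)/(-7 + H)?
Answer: -98785/686 ≈ -144.00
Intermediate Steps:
X(y, H) = -3/(-7 + H)
r(P) = -3/(P*(-7 + P)) (r(P) = (-3/(-7 + P))/P = -3/(P*(-7 + P)))
r(49) + R(-163) = -3/(49*(-7 + 49)) + (19 - 163) = -3*1/49/42 - 144 = -3*1/49*1/42 - 144 = -1/686 - 144 = -98785/686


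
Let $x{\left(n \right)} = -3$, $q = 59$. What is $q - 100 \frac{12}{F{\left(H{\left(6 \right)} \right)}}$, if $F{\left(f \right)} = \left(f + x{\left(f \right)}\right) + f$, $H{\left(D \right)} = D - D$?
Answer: $459$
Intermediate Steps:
$H{\left(D \right)} = 0$
$F{\left(f \right)} = -3 + 2 f$ ($F{\left(f \right)} = \left(f - 3\right) + f = \left(-3 + f\right) + f = -3 + 2 f$)
$q - 100 \frac{12}{F{\left(H{\left(6 \right)} \right)}} = 59 - 100 \frac{12}{-3 + 2 \cdot 0} = 59 - 100 \frac{12}{-3 + 0} = 59 - 100 \frac{12}{-3} = 59 - 100 \cdot 12 \left(- \frac{1}{3}\right) = 59 - -400 = 59 + 400 = 459$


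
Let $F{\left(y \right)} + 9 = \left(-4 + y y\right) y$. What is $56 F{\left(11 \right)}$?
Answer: $71568$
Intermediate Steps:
$F{\left(y \right)} = -9 + y \left(-4 + y^{2}\right)$ ($F{\left(y \right)} = -9 + \left(-4 + y y\right) y = -9 + \left(-4 + y^{2}\right) y = -9 + y \left(-4 + y^{2}\right)$)
$56 F{\left(11 \right)} = 56 \left(-9 + 11^{3} - 44\right) = 56 \left(-9 + 1331 - 44\right) = 56 \cdot 1278 = 71568$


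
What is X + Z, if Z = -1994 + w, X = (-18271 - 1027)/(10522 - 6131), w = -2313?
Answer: -18931335/4391 ≈ -4311.4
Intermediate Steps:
X = -19298/4391 ≈ -4.3949
Z = -4307 (Z = -1994 - 2313 = -4307)
X + Z = -19298/4391 - 4307 = -18931335/4391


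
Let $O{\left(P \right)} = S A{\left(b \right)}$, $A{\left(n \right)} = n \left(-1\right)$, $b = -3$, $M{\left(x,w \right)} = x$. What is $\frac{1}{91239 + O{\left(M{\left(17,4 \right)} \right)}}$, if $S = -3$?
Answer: $\frac{1}{91230} \approx 1.0961 \cdot 10^{-5}$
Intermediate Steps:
$A{\left(n \right)} = - n$
$O{\left(P \right)} = -9$ ($O{\left(P \right)} = - 3 \left(\left(-1\right) \left(-3\right)\right) = \left(-3\right) 3 = -9$)
$\frac{1}{91239 + O{\left(M{\left(17,4 \right)} \right)}} = \frac{1}{91239 - 9} = \frac{1}{91230}$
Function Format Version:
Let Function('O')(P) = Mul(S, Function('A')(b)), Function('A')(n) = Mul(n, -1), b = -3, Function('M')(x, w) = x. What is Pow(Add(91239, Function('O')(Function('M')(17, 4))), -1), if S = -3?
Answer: Rational(1, 91230) ≈ 1.0961e-5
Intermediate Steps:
Function('A')(n) = Mul(-1, n)
Function('O')(P) = -9 (Function('O')(P) = Mul(-3, Mul(-1, -3)) = Mul(-3, 3) = -9)
Pow(Add(91239, Function('O')(Function('M')(17, 4))), -1) = Pow(Add(91239, -9), -1) = Pow(91230, -1) = Rational(1, 91230)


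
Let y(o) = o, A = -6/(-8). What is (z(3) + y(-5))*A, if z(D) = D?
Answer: -3/2 ≈ -1.5000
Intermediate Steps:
A = ¾ (A = -6*(-⅛) = ¾ ≈ 0.75000)
(z(3) + y(-5))*A = (3 - 5)*(¾) = -2*¾ = -3/2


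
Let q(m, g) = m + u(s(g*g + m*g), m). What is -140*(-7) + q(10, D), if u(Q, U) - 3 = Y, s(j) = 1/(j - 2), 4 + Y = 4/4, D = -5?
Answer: 990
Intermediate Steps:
Y = -3 (Y = -4 + 4/4 = -4 + 4*(¼) = -4 + 1 = -3)
s(j) = 1/(-2 + j)
u(Q, U) = 0 (u(Q, U) = 3 - 3 = 0)
q(m, g) = m (q(m, g) = m + 0 = m)
-140*(-7) + q(10, D) = -140*(-7) + 10 = 980 + 10 = 990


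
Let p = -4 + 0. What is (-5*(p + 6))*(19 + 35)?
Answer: -540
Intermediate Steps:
p = -4
(-5*(p + 6))*(19 + 35) = (-5*(-4 + 6))*(19 + 35) = -5*2*54 = -10*54 = -540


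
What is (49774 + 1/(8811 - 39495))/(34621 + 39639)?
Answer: 305453083/455718768 ≈ 0.67027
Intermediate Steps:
(49774 + 1/(8811 - 39495))/(34621 + 39639) = (49774 + 1/(-30684))/74260 = (49774 - 1/30684)*(1/74260) = (1527265415/30684)*(1/74260) = 305453083/455718768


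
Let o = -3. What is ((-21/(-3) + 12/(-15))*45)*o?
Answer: -837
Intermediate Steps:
((-21/(-3) + 12/(-15))*45)*o = ((-21/(-3) + 12/(-15))*45)*(-3) = ((-21*(-1/3) + 12*(-1/15))*45)*(-3) = ((7 - 4/5)*45)*(-3) = ((31/5)*45)*(-3) = 279*(-3) = -837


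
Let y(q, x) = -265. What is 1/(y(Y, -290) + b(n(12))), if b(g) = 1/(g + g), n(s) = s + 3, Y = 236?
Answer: -30/7949 ≈ -0.0037741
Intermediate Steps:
n(s) = 3 + s
b(g) = 1/(2*g)
1/(y(Y, -290) + b(n(12))) = 1/(-265 + 1/(2*(3 + 12))) = 1/(-265 + (½)/15) = 1/(-265 + (½)*(1/15)) = 1/(-265 + 1/30) = 1/(-7949/30) = -30/7949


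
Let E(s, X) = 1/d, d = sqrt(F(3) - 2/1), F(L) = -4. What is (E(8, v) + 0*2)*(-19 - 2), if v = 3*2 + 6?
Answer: 7*I*sqrt(6)/2 ≈ 8.5732*I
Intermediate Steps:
d = I*sqrt(6) (d = sqrt(-4 - 2/1) = sqrt(-4 - 2*1) = sqrt(-4 - 2) = sqrt(-6) = I*sqrt(6) ≈ 2.4495*I)
v = 12 (v = 6 + 6 = 12)
E(s, X) = -I*sqrt(6)/6 (E(s, X) = 1/(I*sqrt(6)) = -I*sqrt(6)/6)
(E(8, v) + 0*2)*(-19 - 2) = (-I*sqrt(6)/6 + 0*2)*(-19 - 2) = (-I*sqrt(6)/6 + 0)*(-21) = -I*sqrt(6)/6*(-21) = 7*I*sqrt(6)/2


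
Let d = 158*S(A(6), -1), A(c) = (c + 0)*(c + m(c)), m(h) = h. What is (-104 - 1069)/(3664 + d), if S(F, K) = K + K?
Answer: -391/1116 ≈ -0.35036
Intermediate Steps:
A(c) = 2*c² (A(c) = (c + 0)*(c + c) = c*(2*c) = 2*c²)
S(F, K) = 2*K
d = -316 (d = 158*(2*(-1)) = 158*(-2) = -316)
(-104 - 1069)/(3664 + d) = (-104 - 1069)/(3664 - 316) = -1173/3348 = -1173*1/3348 = -391/1116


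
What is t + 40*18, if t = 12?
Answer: 732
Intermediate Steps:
t + 40*18 = 12 + 40*18 = 12 + 720 = 732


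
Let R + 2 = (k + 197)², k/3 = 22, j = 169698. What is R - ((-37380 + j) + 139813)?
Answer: -202964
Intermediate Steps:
k = 66 (k = 3*22 = 66)
R = 69167 (R = -2 + (66 + 197)² = -2 + 263² = -2 + 69169 = 69167)
R - ((-37380 + j) + 139813) = 69167 - ((-37380 + 169698) + 139813) = 69167 - (132318 + 139813) = 69167 - 1*272131 = 69167 - 272131 = -202964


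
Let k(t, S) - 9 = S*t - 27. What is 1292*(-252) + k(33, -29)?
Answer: -326559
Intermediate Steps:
k(t, S) = -18 + S*t (k(t, S) = 9 + (S*t - 27) = 9 + (-27 + S*t) = -18 + S*t)
1292*(-252) + k(33, -29) = 1292*(-252) + (-18 - 29*33) = -325584 + (-18 - 957) = -325584 - 975 = -326559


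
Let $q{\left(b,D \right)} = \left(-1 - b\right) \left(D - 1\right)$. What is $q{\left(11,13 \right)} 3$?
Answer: $-432$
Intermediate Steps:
$q{\left(b,D \right)} = \left(-1 + D\right) \left(-1 - b\right)$ ($q{\left(b,D \right)} = \left(-1 - b\right) \left(-1 + D\right) = \left(-1 + D\right) \left(-1 - b\right)$)
$q{\left(11,13 \right)} 3 = \left(1 + 11 - 13 - 13 \cdot 11\right) 3 = \left(1 + 11 - 13 - 143\right) 3 = \left(-144\right) 3 = -432$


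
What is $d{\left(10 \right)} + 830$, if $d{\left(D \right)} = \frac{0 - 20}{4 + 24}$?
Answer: $\frac{5805}{7} \approx 829.29$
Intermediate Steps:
$d{\left(D \right)} = - \frac{5}{7}$ ($d{\left(D \right)} = - \frac{20}{28} = \left(-20\right) \frac{1}{28} = - \frac{5}{7}$)
$d{\left(10 \right)} + 830 = - \frac{5}{7} + 830 = \frac{5805}{7}$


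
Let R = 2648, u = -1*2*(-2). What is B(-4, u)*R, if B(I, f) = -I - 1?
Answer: 7944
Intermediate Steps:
u = 4 (u = -2*(-2) = 4)
B(I, f) = -1 - I
B(-4, u)*R = (-1 - 1*(-4))*2648 = (-1 + 4)*2648 = 3*2648 = 7944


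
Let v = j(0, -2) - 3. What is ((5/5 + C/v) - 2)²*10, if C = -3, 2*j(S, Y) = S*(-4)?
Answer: 0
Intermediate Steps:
j(S, Y) = -2*S (j(S, Y) = (S*(-4))/2 = (-4*S)/2 = -2*S)
v = -3 (v = -2*0 - 3 = 0 - 3 = -3)
((5/5 + C/v) - 2)²*10 = ((5/5 - 3/(-3)) - 2)²*10 = ((5*(⅕) - 3*(-⅓)) - 2)²*10 = ((1 + 1) - 2)²*10 = (2 - 2)²*10 = 0²*10 = 0*10 = 0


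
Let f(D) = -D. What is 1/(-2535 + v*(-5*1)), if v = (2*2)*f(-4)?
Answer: -1/2615 ≈ -0.00038241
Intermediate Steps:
v = 16 (v = (2*2)*(-1*(-4)) = 4*4 = 16)
1/(-2535 + v*(-5*1)) = 1/(-2535 + 16*(-5*1)) = 1/(-2535 + 16*(-5)) = 1/(-2535 - 80) = 1/(-2615) = -1/2615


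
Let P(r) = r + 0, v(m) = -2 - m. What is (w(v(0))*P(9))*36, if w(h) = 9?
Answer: 2916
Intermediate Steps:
P(r) = r
(w(v(0))*P(9))*36 = (9*9)*36 = 81*36 = 2916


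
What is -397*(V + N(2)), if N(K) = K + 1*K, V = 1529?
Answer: -608601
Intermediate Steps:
N(K) = 2*K (N(K) = K + K = 2*K)
-397*(V + N(2)) = -397*(1529 + 2*2) = -397*(1529 + 4) = -397*1533 = -608601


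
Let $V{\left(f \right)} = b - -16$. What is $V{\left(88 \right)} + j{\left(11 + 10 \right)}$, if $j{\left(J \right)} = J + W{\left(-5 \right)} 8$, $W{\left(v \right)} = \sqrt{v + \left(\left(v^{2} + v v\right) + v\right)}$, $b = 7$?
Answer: $44 + 16 \sqrt{10} \approx 94.596$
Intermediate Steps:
$W{\left(v \right)} = \sqrt{2 v + 2 v^{2}}$ ($W{\left(v \right)} = \sqrt{v + \left(\left(v^{2} + v^{2}\right) + v\right)} = \sqrt{v + \left(2 v^{2} + v\right)} = \sqrt{v + \left(v + 2 v^{2}\right)} = \sqrt{2 v + 2 v^{2}}$)
$j{\left(J \right)} = J + 16 \sqrt{10}$ ($j{\left(J \right)} = J + \sqrt{2} \sqrt{- 5 \left(1 - 5\right)} 8 = J + \sqrt{2} \sqrt{\left(-5\right) \left(-4\right)} 8 = J + \sqrt{2} \sqrt{20} \cdot 8 = J + \sqrt{2} \cdot 2 \sqrt{5} \cdot 8 = J + 2 \sqrt{10} \cdot 8 = J + 16 \sqrt{10}$)
$V{\left(f \right)} = 23$ ($V{\left(f \right)} = 7 - -16 = 7 + 16 = 23$)
$V{\left(88 \right)} + j{\left(11 + 10 \right)} = 23 + \left(\left(11 + 10\right) + 16 \sqrt{10}\right) = 23 + \left(21 + 16 \sqrt{10}\right) = 44 + 16 \sqrt{10}$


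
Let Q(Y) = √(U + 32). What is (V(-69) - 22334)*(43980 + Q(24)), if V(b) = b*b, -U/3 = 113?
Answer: -772860540 - 17573*I*√307 ≈ -7.7286e+8 - 3.079e+5*I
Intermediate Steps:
U = -339 (U = -3*113 = -339)
V(b) = b²
Q(Y) = I*√307 (Q(Y) = √(-339 + 32) = √(-307) = I*√307)
(V(-69) - 22334)*(43980 + Q(24)) = ((-69)² - 22334)*(43980 + I*√307) = (4761 - 22334)*(43980 + I*√307) = -17573*(43980 + I*√307) = -772860540 - 17573*I*√307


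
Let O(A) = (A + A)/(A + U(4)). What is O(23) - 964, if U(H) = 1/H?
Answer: -89468/93 ≈ -962.02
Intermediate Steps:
O(A) = 2*A/(1/4 + A) (O(A) = (A + A)/(A + 1/4) = (2*A)/(A + 1/4) = (2*A)/(1/4 + A) = 2*A/(1/4 + A))
O(23) - 964 = 8*23/(1 + 4*23) - 964 = 8*23/(1 + 92) - 964 = 8*23/93 - 964 = 8*23*(1/93) - 964 = 184/93 - 964 = -89468/93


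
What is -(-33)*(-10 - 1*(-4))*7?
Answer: -1386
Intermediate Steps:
-(-33)*(-10 - 1*(-4))*7 = -(-33)*(-10 + 4)*7 = -(-33)*(-6)*7 = -33*6*7 = -198*7 = -1386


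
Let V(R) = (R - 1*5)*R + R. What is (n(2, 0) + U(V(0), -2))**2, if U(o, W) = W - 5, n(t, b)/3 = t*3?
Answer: 121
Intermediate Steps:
V(R) = R + R*(-5 + R) (V(R) = (R - 5)*R + R = (-5 + R)*R + R = R*(-5 + R) + R = R + R*(-5 + R))
n(t, b) = 9*t (n(t, b) = 3*(t*3) = 3*(3*t) = 9*t)
U(o, W) = -5 + W
(n(2, 0) + U(V(0), -2))**2 = (9*2 + (-5 - 2))**2 = (18 - 7)**2 = 11**2 = 121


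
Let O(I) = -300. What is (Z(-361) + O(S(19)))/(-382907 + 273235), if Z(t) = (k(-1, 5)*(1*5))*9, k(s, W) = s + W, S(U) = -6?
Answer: 15/13709 ≈ 0.0010942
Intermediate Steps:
k(s, W) = W + s
Z(t) = 180 (Z(t) = ((5 - 1)*(1*5))*9 = (4*5)*9 = 20*9 = 180)
(Z(-361) + O(S(19)))/(-382907 + 273235) = (180 - 300)/(-382907 + 273235) = -120/(-109672) = -120*(-1/109672) = 15/13709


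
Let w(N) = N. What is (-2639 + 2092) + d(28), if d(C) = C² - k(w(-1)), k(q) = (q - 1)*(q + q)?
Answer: 233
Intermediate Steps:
k(q) = 2*q*(-1 + q) (k(q) = (-1 + q)*(2*q) = 2*q*(-1 + q))
d(C) = -4 + C² (d(C) = C² - 2*(-1)*(-1 - 1) = C² - 2*(-1)*(-2) = C² - 1*4 = C² - 4 = -4 + C²)
(-2639 + 2092) + d(28) = (-2639 + 2092) + (-4 + 28²) = -547 + (-4 + 784) = -547 + 780 = 233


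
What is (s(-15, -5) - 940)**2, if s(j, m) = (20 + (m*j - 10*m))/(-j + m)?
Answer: 3426201/4 ≈ 8.5655e+5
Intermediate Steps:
s(j, m) = (20 - 10*m + j*m)/(m - j) (s(j, m) = (20 + (j*m - 10*m))/(m - j) = (20 + (-10*m + j*m))/(m - j) = (20 - 10*m + j*m)/(m - j))
(s(-15, -5) - 940)**2 = ((-20 + 10*(-5) - 1*(-15)*(-5))/(-15 - 1*(-5)) - 940)**2 = ((-20 - 50 - 75)/(-15 + 5) - 940)**2 = (-145/(-10) - 940)**2 = (-1/10*(-145) - 940)**2 = (29/2 - 940)**2 = (-1851/2)**2 = 3426201/4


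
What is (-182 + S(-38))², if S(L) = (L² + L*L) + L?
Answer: 7118224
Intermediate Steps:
S(L) = L + 2*L² (S(L) = (L² + L²) + L = 2*L² + L = L + 2*L²)
(-182 + S(-38))² = (-182 - 38*(1 + 2*(-38)))² = (-182 - 38*(1 - 76))² = (-182 - 38*(-75))² = (-182 + 2850)² = 2668² = 7118224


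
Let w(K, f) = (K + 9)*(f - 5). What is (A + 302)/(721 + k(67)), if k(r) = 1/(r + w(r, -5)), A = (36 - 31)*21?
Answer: 282051/499652 ≈ 0.56450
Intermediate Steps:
w(K, f) = (-5 + f)*(9 + K) (w(K, f) = (9 + K)*(-5 + f) = (-5 + f)*(9 + K))
A = 105 (A = 5*21 = 105)
k(r) = 1/(-90 - 9*r) (k(r) = 1/(r + (-45 - 5*r + 9*(-5) + r*(-5))) = 1/(r + (-45 - 5*r - 45 - 5*r)) = 1/(r + (-90 - 10*r)) = 1/(-90 - 9*r))
(A + 302)/(721 + k(67)) = (105 + 302)/(721 - 1/(90 + 9*67)) = 407/(721 - 1/(90 + 603)) = 407/(721 - 1/693) = 407/(499652/693) = 407*(693/499652) = 282051/499652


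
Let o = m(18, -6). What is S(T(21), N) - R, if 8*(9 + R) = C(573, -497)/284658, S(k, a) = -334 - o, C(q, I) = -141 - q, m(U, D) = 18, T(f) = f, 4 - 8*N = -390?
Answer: -130183473/379544 ≈ -343.00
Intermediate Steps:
N = 197/4 (N = ½ - ⅛*(-390) = ½ + 195/4 = 197/4 ≈ 49.250)
o = 18
S(k, a) = -352 (S(k, a) = -334 - 1*18 = -334 - 18 = -352)
R = -3416015/379544 (R = -9 + ((-141 - 1*573)/284658)/8 = -9 + ((-141 - 573)*(1/284658))/8 = -9 + (-714*1/284658)/8 = -9 + (⅛)*(-119/47443) = -9 - 119/379544 = -3416015/379544 ≈ -9.0003)
S(T(21), N) - R = -352 - 1*(-3416015/379544) = -352 + 3416015/379544 = -130183473/379544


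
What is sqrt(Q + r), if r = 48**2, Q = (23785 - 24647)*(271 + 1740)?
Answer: I*sqrt(1731178) ≈ 1315.7*I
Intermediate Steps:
Q = -1733482 (Q = -862*2011 = -1733482)
r = 2304
sqrt(Q + r) = sqrt(-1733482 + 2304) = sqrt(-1731178) = I*sqrt(1731178)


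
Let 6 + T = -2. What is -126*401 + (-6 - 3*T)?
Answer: -50508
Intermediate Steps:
T = -8 (T = -6 - 2 = -8)
-126*401 + (-6 - 3*T) = -126*401 + (-6 - 3*(-8)) = -50526 + (-6 + 24) = -50526 + 18 = -50508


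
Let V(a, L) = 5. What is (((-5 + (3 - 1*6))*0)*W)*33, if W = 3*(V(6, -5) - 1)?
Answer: 0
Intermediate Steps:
W = 12 (W = 3*(5 - 1) = 3*4 = 12)
(((-5 + (3 - 1*6))*0)*W)*33 = (((-5 + (3 - 1*6))*0)*12)*33 = (((-5 + (3 - 6))*0)*12)*33 = (((-5 - 3)*0)*12)*33 = (-8*0*12)*33 = (0*12)*33 = 0*33 = 0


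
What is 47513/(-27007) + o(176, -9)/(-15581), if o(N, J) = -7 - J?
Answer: -740354067/420796067 ≈ -1.7594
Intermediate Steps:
47513/(-27007) + o(176, -9)/(-15581) = 47513/(-27007) + (-7 - 1*(-9))/(-15581) = 47513*(-1/27007) + (-7 + 9)*(-1/15581) = -47513/27007 + 2*(-1/15581) = -47513/27007 - 2/15581 = -740354067/420796067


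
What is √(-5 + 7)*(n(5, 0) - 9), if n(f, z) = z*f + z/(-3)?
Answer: -9*√2 ≈ -12.728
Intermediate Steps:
n(f, z) = -z/3 + f*z (n(f, z) = f*z + z*(-⅓) = f*z - z/3 = -z/3 + f*z)
√(-5 + 7)*(n(5, 0) - 9) = √(-5 + 7)*(0*(-⅓ + 5) - 9) = √2*(0*(14/3) - 9) = √2*(0 - 9) = √2*(-9) = -9*√2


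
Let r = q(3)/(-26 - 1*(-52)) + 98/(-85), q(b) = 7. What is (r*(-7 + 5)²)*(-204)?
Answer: 46872/65 ≈ 721.11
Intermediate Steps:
r = -1953/2210 (r = 7/(-26 - 1*(-52)) + 98/(-85) = 7/(-26 + 52) + 98*(-1/85) = 7/26 - 98/85 = -1953/2210 ≈ -0.88371)
(r*(-7 + 5)²)*(-204) = -1953*(-7 + 5)²/2210*(-204) = -1953/2210*(-2)²*(-204) = -1953/2210*4*(-204) = -3906/1105*(-204) = 46872/65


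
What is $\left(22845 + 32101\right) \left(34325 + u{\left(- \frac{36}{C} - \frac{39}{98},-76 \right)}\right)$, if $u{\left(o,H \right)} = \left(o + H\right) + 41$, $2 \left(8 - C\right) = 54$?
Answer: $\frac{1754172121791}{931} \approx 1.8842 \cdot 10^{9}$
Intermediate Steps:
$C = -19$ ($C = 8 - 27 = -19$)
$u{\left(o,H \right)} = 41 + H + o$ ($u{\left(o,H \right)} = \left(H + o\right) + 41 = 41 + H + o$)
$\left(22845 + 32101\right) \left(34325 + u{\left(- \frac{36}{C} - \frac{39}{98},-76 \right)}\right) = \left(22845 + 32101\right) \left(34325 - \frac{62383}{1862}\right) = 54946 \left(34325 - \frac{62383}{1862}\right) = 54946 \cdot \frac{63850767}{1862} = \frac{1754172121791}{931}$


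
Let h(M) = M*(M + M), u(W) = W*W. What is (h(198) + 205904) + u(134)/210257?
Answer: 59778606140/210257 ≈ 2.8431e+5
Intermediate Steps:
u(W) = W²
h(M) = 2*M² (h(M) = M*(2*M) = 2*M²)
(h(198) + 205904) + u(134)/210257 = (2*198² + 205904) + 134²/210257 = (2*39204 + 205904) + 17956*(1/210257) = (78408 + 205904) + 17956/210257 = 284312 + 17956/210257 = 59778606140/210257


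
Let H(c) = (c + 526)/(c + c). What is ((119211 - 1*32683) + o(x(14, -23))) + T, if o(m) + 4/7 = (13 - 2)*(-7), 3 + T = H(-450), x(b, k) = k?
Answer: 136154567/1575 ≈ 86447.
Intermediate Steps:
H(c) = (526 + c)/(2*c) (H(c) = (526 + c)/((2*c)) = (526 + c)*(1/(2*c)) = (526 + c)/(2*c))
T = -694/225 (T = -3 + (1/2)*(526 - 450)/(-450) = -3 + (1/2)*(-1/450)*76 = -3 - 19/225 = -694/225 ≈ -3.0844)
o(m) = -543/7 (o(m) = -4/7 + (13 - 2)*(-7) = -4/7 + 11*(-7) = -4/7 - 77 = -543/7)
((119211 - 1*32683) + o(x(14, -23))) + T = ((119211 - 1*32683) - 543/7) - 694/225 = ((119211 - 32683) - 543/7) - 694/225 = (86528 - 543/7) - 694/225 = 605153/7 - 694/225 = 136154567/1575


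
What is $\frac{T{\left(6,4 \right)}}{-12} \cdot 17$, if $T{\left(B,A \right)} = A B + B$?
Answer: $- \frac{85}{2} \approx -42.5$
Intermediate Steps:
$T{\left(B,A \right)} = B + A B$
$\frac{T{\left(6,4 \right)}}{-12} \cdot 17 = \frac{6 \left(1 + 4\right)}{-12} \cdot 17 = - \frac{6 \cdot 5}{12} \cdot 17 = \left(- \frac{1}{12}\right) 30 \cdot 17 = \left(- \frac{5}{2}\right) 17 = - \frac{85}{2}$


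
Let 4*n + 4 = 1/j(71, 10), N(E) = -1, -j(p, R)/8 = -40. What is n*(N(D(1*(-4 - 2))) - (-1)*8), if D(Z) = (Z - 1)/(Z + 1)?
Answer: -8953/1280 ≈ -6.9945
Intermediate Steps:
D(Z) = (-1 + Z)/(1 + Z)
j(p, R) = 320 (j(p, R) = -8*(-40) = 320)
n = -1279/1280 (n = -1 + (1/4)/320 = -1 + (1/4)*(1/320) = -1 + 1/1280 = -1279/1280 ≈ -0.99922)
n*(N(D(1*(-4 - 2))) - (-1)*8) = -1279*(-1 - (-1)*8)/1280 = -1279*(-1 - 1*(-8))/1280 = -1279*(-1 + 8)/1280 = -1279/1280*7 = -8953/1280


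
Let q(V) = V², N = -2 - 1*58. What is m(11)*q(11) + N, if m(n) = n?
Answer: 1271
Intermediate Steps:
N = -60 (N = -2 - 58 = -60)
m(11)*q(11) + N = 11*11² - 60 = 11*121 - 60 = 1331 - 60 = 1271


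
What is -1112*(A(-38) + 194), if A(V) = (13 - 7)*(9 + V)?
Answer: -22240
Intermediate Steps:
A(V) = 54 + 6*V (A(V) = 6*(9 + V) = 54 + 6*V)
-1112*(A(-38) + 194) = -1112*((54 + 6*(-38)) + 194) = -1112*((54 - 228) + 194) = -1112*(-174 + 194) = -1112*20 = -22240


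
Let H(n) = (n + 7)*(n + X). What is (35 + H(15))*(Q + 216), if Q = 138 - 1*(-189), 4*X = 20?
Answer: 257925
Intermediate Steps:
X = 5 (X = (¼)*20 = 5)
Q = 327 (Q = 138 + 189 = 327)
H(n) = (5 + n)*(7 + n) (H(n) = (n + 7)*(n + 5) = (7 + n)*(5 + n) = (5 + n)*(7 + n))
(35 + H(15))*(Q + 216) = (35 + (35 + 15² + 12*15))*(327 + 216) = (35 + (35 + 225 + 180))*543 = (35 + 440)*543 = 475*543 = 257925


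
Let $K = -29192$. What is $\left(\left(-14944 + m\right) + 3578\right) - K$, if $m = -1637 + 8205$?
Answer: $24394$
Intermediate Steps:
$m = 6568$
$\left(\left(-14944 + m\right) + 3578\right) - K = \left(\left(-14944 + 6568\right) + 3578\right) - -29192 = \left(-8376 + 3578\right) + 29192 = -4798 + 29192 = 24394$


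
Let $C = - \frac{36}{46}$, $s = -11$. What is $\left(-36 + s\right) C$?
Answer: $\frac{846}{23} \approx 36.783$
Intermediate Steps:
$C = - \frac{18}{23}$ ($C = \left(-36\right) \frac{1}{46} = - \frac{18}{23} \approx -0.78261$)
$\left(-36 + s\right) C = \left(-36 - 11\right) \left(- \frac{18}{23}\right) = \left(-47\right) \left(- \frac{18}{23}\right) = \frac{846}{23}$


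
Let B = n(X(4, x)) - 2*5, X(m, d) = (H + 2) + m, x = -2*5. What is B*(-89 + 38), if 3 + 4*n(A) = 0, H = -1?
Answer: 2193/4 ≈ 548.25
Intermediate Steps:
x = -10
X(m, d) = 1 + m (X(m, d) = (-1 + 2) + m = 1 + m)
n(A) = -¾ (n(A) = -¾ + (¼)*0 = -¾ + 0 = -¾)
B = -43/4 (B = -¾ - 2*5 = -¾ - 10 = -43/4 ≈ -10.750)
B*(-89 + 38) = -43*(-89 + 38)/4 = -43/4*(-51) = 2193/4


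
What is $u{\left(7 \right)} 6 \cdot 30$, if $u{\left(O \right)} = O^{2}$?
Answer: $8820$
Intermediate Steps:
$u{\left(7 \right)} 6 \cdot 30 = 7^{2} \cdot 6 \cdot 30 = 49 \cdot 6 \cdot 30 = 294 \cdot 30 = 8820$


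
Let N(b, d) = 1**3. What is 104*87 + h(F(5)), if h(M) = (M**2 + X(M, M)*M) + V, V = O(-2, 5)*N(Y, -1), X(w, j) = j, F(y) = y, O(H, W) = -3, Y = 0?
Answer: 9095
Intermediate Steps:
N(b, d) = 1
V = -3 (V = -3*1 = -3)
h(M) = -3 + 2*M**2 (h(M) = (M**2 + M*M) - 3 = (M**2 + M**2) - 3 = 2*M**2 - 3 = -3 + 2*M**2)
104*87 + h(F(5)) = 104*87 + (-3 + 2*5**2) = 9048 + (-3 + 2*25) = 9048 + (-3 + 50) = 9048 + 47 = 9095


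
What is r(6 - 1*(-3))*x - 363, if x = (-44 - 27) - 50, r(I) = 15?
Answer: -2178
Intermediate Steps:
x = -121 (x = -71 - 50 = -121)
r(6 - 1*(-3))*x - 363 = 15*(-121) - 363 = -1815 - 363 = -2178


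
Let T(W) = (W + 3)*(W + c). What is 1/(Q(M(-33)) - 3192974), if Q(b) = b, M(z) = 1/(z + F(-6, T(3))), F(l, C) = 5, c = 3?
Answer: -28/89403273 ≈ -3.1319e-7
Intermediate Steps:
T(W) = (3 + W)² (T(W) = (W + 3)*(W + 3) = (3 + W)*(3 + W) = (3 + W)²)
M(z) = 1/(5 + z) (M(z) = 1/(z + 5) = 1/(5 + z))
1/(Q(M(-33)) - 3192974) = 1/(1/(5 - 33) - 3192974) = 1/(1/(-28) - 3192974) = 1/(-1/28 - 3192974) = 1/(-89403273/28) = -28/89403273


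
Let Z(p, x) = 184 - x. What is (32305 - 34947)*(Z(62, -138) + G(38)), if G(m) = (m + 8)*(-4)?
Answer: -364596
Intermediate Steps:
G(m) = -32 - 4*m (G(m) = (8 + m)*(-4) = -32 - 4*m)
(32305 - 34947)*(Z(62, -138) + G(38)) = (32305 - 34947)*((184 - 1*(-138)) + (-32 - 4*38)) = -2642*((184 + 138) + (-32 - 152)) = -2642*(322 - 184) = -2642*138 = -364596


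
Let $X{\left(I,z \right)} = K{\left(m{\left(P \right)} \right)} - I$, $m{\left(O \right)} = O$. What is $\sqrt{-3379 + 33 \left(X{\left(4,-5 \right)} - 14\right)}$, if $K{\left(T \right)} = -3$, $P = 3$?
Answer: $2 i \sqrt{1018} \approx 63.812 i$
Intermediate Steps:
$X{\left(I,z \right)} = -3 - I$
$\sqrt{-3379 + 33 \left(X{\left(4,-5 \right)} - 14\right)} = \sqrt{-3379 + 33 \left(\left(-3 - 4\right) - 14\right)} = \sqrt{-3379 + 33 \left(-7 - 14\right)} = \sqrt{-3379 + 33 \left(-21\right)} = \sqrt{-3379 - 693} = \sqrt{-4072} = 2 i \sqrt{1018}$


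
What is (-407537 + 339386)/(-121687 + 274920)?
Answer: -68151/153233 ≈ -0.44475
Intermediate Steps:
(-407537 + 339386)/(-121687 + 274920) = -68151/153233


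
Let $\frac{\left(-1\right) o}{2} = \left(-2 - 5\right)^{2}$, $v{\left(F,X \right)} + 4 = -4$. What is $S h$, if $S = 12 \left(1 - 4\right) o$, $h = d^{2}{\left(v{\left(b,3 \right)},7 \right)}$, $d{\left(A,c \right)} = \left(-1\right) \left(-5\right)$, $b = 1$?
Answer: $88200$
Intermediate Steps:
$v{\left(F,X \right)} = -8$ ($v{\left(F,X \right)} = -4 - 4 = -8$)
$o = -98$ ($o = - 2 \left(-2 - 5\right)^{2} = - 2 \left(-7\right)^{2} = \left(-2\right) 49 = -98$)
$d{\left(A,c \right)} = 5$
$h = 25$ ($h = 5^{2} = 25$)
$S = 3528$ ($S = 12 \left(1 - 4\right) \left(-98\right) = 12 \left(-3\right) \left(-98\right) = \left(-36\right) \left(-98\right) = 3528$)
$S h = 3528 \cdot 25 = 88200$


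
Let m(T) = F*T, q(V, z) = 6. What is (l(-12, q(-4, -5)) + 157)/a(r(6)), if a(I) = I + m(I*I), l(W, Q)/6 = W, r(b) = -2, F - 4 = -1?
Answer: 17/2 ≈ 8.5000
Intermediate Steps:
F = 3 (F = 4 - 1 = 3)
l(W, Q) = 6*W
m(T) = 3*T
a(I) = I + 3*I² (a(I) = I + 3*(I*I) = I + 3*I²)
(l(-12, q(-4, -5)) + 157)/a(r(6)) = (6*(-12) + 157)/((-2*(1 + 3*(-2)))) = (-72 + 157)/((-2*(1 - 6))) = 85/((-2*(-5))) = 85/10 = 85*(⅒) = 17/2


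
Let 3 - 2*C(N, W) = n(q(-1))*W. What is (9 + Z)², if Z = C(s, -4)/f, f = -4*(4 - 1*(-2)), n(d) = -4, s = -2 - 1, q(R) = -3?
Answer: 198025/2304 ≈ 85.948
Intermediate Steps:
s = -3
C(N, W) = 3/2 + 2*W (C(N, W) = 3/2 - (-2)*W = 3/2 + 2*W)
f = -24 (f = -4*(4 + 2) = -4*6 = -24)
Z = 13/48 (Z = (3/2 + 2*(-4))/(-24) = (3/2 - 8)*(-1/24) = -13/2*(-1/24) = 13/48 ≈ 0.27083)
(9 + Z)² = (9 + 13/48)² = (445/48)² = 198025/2304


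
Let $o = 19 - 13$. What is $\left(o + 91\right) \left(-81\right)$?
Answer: $-7857$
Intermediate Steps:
$o = 6$ ($o = 19 - 13 = 6$)
$\left(o + 91\right) \left(-81\right) = \left(6 + 91\right) \left(-81\right) = 97 \left(-81\right) = -7857$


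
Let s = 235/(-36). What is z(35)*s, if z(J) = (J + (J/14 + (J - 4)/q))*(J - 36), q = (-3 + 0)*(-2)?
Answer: 7520/27 ≈ 278.52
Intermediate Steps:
s = -235/36 (s = 235*(-1/36) = -235/36 ≈ -6.5278)
q = 6 (q = -3*(-2) = 6)
z(J) = (-36 + J)*(-⅔ + 26*J/21) (z(J) = (J + (J/14 + (J - 4)/6))*(J - 36) = (J + (J*(1/14) + (-4 + J)*(⅙)))*(-36 + J) = (J + (J/14 + (-⅔ + J/6)))*(-36 + J) = (J + (-⅔ + 5*J/21))*(-36 + J) = (-⅔ + 26*J/21)*(-36 + J) = (-36 + J)*(-⅔ + 26*J/21))
z(35)*s = (24 - 950/21*35 + (26/21)*35²)*(-235/36) = (24 - 4750/3 + (26/21)*1225)*(-235/36) = (24 - 4750/3 + 4550/3)*(-235/36) = -128/3*(-235/36) = 7520/27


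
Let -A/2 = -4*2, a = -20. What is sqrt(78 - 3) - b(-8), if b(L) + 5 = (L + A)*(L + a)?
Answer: 229 + 5*sqrt(3) ≈ 237.66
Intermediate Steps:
A = 16 (A = -(-8)*2 = -2*(-8) = 16)
b(L) = -5 + (-20 + L)*(16 + L) (b(L) = -5 + (L + 16)*(L - 20) = -5 + (16 + L)*(-20 + L) = -5 + (-20 + L)*(16 + L))
sqrt(78 - 3) - b(-8) = sqrt(78 - 3) - (-325 + (-8)**2 - 4*(-8)) = sqrt(75) - (-325 + 64 + 32) = 5*sqrt(3) - 1*(-229) = 5*sqrt(3) + 229 = 229 + 5*sqrt(3)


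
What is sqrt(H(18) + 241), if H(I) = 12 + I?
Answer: sqrt(271) ≈ 16.462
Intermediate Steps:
sqrt(H(18) + 241) = sqrt((12 + 18) + 241) = sqrt(30 + 241) = sqrt(271)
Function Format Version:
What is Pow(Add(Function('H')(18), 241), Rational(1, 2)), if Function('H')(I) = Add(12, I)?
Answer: Pow(271, Rational(1, 2)) ≈ 16.462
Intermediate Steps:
Pow(Add(Function('H')(18), 241), Rational(1, 2)) = Pow(Add(Add(12, 18), 241), Rational(1, 2)) = Pow(Add(30, 241), Rational(1, 2)) = Pow(271, Rational(1, 2))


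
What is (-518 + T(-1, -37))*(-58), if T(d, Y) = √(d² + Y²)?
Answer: 30044 - 58*√1370 ≈ 27897.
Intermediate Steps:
T(d, Y) = √(Y² + d²)
(-518 + T(-1, -37))*(-58) = (-518 + √((-37)² + (-1)²))*(-58) = (-518 + √(1369 + 1))*(-58) = (-518 + √1370)*(-58) = 30044 - 58*√1370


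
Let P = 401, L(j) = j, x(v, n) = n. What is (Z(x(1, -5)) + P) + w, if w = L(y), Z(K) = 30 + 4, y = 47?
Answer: 482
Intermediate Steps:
Z(K) = 34
w = 47
(Z(x(1, -5)) + P) + w = (34 + 401) + 47 = 435 + 47 = 482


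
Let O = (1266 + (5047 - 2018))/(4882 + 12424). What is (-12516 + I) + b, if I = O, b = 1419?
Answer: -192040387/17306 ≈ -11097.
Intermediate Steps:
O = 4295/17306 (O = (1266 + 3029)/17306 = 4295*(1/17306) = 4295/17306 ≈ 0.24818)
I = 4295/17306 ≈ 0.24818
(-12516 + I) + b = (-12516 + 4295/17306) + 1419 = -216597601/17306 + 1419 = -192040387/17306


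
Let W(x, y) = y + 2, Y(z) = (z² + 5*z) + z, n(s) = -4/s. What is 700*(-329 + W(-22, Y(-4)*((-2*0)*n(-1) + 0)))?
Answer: -228900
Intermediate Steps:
Y(z) = z² + 6*z
W(x, y) = 2 + y
700*(-329 + W(-22, Y(-4)*((-2*0)*n(-1) + 0))) = 700*(-329 + (2 + (-4*(6 - 4))*((-2*0)*(-4/(-1)) + 0))) = 700*(-329 + (2 + (-4*2)*(0*(-4*(-1)) + 0))) = 700*(-329 + (2 - 8*(0*4 + 0))) = 700*(-329 + (2 - 8*(0 + 0))) = 700*(-329 + (2 - 8*0)) = 700*(-329 + (2 + 0)) = 700*(-329 + 2) = 700*(-327) = -228900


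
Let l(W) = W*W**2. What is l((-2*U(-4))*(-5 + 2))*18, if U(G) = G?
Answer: -248832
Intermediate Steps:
l(W) = W**3
l((-2*U(-4))*(-5 + 2))*18 = ((-2*(-4))*(-5 + 2))**3*18 = (8*(-3))**3*18 = (-24)**3*18 = -13824*18 = -248832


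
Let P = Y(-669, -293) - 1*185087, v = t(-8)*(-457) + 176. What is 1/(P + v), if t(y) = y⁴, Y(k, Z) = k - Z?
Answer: -1/2057159 ≈ -4.8611e-7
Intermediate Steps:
v = -1871696 (v = (-8)⁴*(-457) + 176 = 4096*(-457) + 176 = -1871872 + 176 = -1871696)
P = -185463 (P = (-669 - 1*(-293)) - 1*185087 = (-669 + 293) - 185087 = -376 - 185087 = -185463)
1/(P + v) = 1/(-185463 - 1871696) = 1/(-2057159) = -1/2057159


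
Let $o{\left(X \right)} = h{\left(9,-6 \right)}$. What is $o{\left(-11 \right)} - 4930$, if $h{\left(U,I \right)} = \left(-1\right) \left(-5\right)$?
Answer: $-4925$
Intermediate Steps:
$h{\left(U,I \right)} = 5$
$o{\left(X \right)} = 5$
$o{\left(-11 \right)} - 4930 = 5 - 4930 = -4925$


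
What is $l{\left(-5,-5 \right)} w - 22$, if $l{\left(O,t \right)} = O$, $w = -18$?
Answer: $68$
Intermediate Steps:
$l{\left(-5,-5 \right)} w - 22 = \left(-5\right) \left(-18\right) - 22 = 90 - 22 = 68$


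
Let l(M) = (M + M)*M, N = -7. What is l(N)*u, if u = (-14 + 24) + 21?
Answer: 3038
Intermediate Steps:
l(M) = 2*M² (l(M) = (2*M)*M = 2*M²)
u = 31 (u = 10 + 21 = 31)
l(N)*u = (2*(-7)²)*31 = (2*49)*31 = 98*31 = 3038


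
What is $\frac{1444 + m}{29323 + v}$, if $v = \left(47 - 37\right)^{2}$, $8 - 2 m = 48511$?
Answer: $- \frac{45615}{58846} \approx -0.77516$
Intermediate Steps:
$m = - \frac{48503}{2}$ ($m = 4 - \frac{48511}{2} = - \frac{48503}{2} \approx -24252.0$)
$v = 100$ ($v = 10^{2} = 100$)
$\frac{1444 + m}{29323 + v} = \frac{1444 - \frac{48503}{2}}{29323 + 100} = - \frac{45615}{2 \cdot 29423} = \left(- \frac{45615}{2}\right) \frac{1}{29423} = - \frac{45615}{58846}$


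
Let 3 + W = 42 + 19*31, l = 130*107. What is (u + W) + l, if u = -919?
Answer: 13619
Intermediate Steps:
l = 13910
W = 628 (W = -3 + (42 + 19*31) = -3 + (42 + 589) = -3 + 631 = 628)
(u + W) + l = (-919 + 628) + 13910 = -291 + 13910 = 13619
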